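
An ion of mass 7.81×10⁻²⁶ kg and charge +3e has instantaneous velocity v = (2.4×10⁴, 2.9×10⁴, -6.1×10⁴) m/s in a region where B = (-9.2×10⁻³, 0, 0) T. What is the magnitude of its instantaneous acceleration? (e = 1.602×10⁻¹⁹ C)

|a| ≈ 3.82×10⁹ m/s²

v×B = (0, 561, 267) N/C.
F = q v×B = (4.806×10⁻¹⁹ C)·(0, 561, 267) = (0, 2.70×10⁻¹⁶, 1.28×10⁻¹⁶) N.
|a| = |F|/m = 2.986×10⁻¹⁶/7.81×10⁻²⁶ ≈ 3.82×10⁹ m/s².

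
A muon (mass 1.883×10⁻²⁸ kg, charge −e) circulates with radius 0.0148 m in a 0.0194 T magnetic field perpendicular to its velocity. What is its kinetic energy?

v = |q|Br/m, then KE = ½mv² = (qBr)²/(2m).
v = (1.602×10⁻¹⁹)(0.0194)(0.0148)/1.883×10⁻²⁸ ≈ 2.443×10⁵ m/s.
KE = ½(1.883×10⁻²⁸)(2.443×10⁵)² ≈ 5.62×10⁻¹⁸ J = 35.1 eV.

KE ≈ 35.1 eV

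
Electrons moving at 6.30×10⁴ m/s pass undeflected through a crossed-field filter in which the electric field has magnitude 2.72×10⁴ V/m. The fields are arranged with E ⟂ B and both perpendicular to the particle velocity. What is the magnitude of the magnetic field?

B = 0.432 T

Balance of forces in the selector: qE = qvB ⇒ B = E/v.
B = 2.72×10⁴/6.30×10⁴ = 0.432 T.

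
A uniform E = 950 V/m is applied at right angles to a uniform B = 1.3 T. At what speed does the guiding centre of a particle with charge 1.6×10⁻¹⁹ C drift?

v_d ≈ 730 m/s

The steady drift has the magnetic force balancing the electric force, so v_d = E/B.
v_d = 950/1.3 = 730 m/s.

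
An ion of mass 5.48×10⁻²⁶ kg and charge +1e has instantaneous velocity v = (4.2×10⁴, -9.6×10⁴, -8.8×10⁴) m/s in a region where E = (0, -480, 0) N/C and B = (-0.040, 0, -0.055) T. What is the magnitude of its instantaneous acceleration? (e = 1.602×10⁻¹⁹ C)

v×B = (5280, 5830, -3840) N/C.
E + v×B = (5280, 5350, -3840) N/C.
F = q(E + v×B) = (1.602×10⁻¹⁹ C)·(5280, 5350, -3840) = (8.46×10⁻¹⁶, 8.57×10⁻¹⁶, -6.15×10⁻¹⁶) N.
|a| = |F|/m = 1.352×10⁻¹⁵/5.48×10⁻²⁶ ≈ 2.47×10¹⁰ m/s².

|a| ≈ 2.47×10¹⁰ m/s²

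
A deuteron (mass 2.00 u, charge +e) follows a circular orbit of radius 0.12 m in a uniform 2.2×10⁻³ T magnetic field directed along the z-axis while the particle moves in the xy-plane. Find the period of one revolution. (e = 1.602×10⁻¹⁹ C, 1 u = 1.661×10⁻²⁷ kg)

The cyclotron period depends only on m, q, B: T = 2πm/(|q|B).
T = 2π(3.322×10⁻²⁷)/((1.602×10⁻¹⁹)(2.2×10⁻³)) ≈ 5.9×10⁻⁵ s.

T ≈ 5.9×10⁻⁵ s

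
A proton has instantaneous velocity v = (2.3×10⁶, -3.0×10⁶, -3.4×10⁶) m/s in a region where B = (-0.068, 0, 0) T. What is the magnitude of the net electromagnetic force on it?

v×B = (0, 2.31×10⁵, -2.04×10⁵) N/C.
F = q v×B = (1.602×10⁻¹⁹ C)·(0, 2.31×10⁵, -2.04×10⁵) = (0, 3.70×10⁻¹⁴, -3.27×10⁻¹⁴) N.
|F| = 4.94×10⁻¹⁴ N.

|F| ≈ 4.94×10⁻¹⁴ N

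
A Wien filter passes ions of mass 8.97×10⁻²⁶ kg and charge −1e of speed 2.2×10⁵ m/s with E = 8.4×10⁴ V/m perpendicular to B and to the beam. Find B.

B = 0.38 T

Balance of forces in the selector: qE = qvB ⇒ B = E/v.
B = 8.4×10⁴/2.2×10⁵ = 0.38 T.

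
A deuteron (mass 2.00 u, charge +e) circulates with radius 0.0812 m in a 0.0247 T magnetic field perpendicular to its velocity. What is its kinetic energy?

KE ≈ 1.55×10⁻¹⁷ J

v = |q|Br/m, then KE = ½mv² = (qBr)²/(2m).
v = (1.602×10⁻¹⁹)(0.0247)(0.0812)/3.322×10⁻²⁷ ≈ 9.672×10⁴ m/s.
KE = ½(3.322×10⁻²⁷)(9.672×10⁴)² ≈ 1.55×10⁻¹⁷ J.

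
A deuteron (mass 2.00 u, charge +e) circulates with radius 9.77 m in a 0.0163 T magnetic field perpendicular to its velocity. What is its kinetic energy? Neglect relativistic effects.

KE ≈ 6.12×10⁵ eV

v = |q|Br/m, then KE = ½mv² = (qBr)²/(2m).
v = (1.602×10⁻¹⁹)(0.0163)(9.77)/3.322×10⁻²⁷ ≈ 7.680×10⁶ m/s.
KE = ½(3.322×10⁻²⁷)(7.680×10⁶)² ≈ 9.80×10⁻¹⁴ J = 6.12×10⁵ eV.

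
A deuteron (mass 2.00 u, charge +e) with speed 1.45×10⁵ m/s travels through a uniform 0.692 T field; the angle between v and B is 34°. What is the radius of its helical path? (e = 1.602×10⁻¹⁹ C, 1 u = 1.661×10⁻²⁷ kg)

r ≈ 2.43×10⁻³ m

v⊥ = v sinθ = 1.45×10⁵·sin34° ≈ 8.108×10⁴ m/s.
r = m v⊥/(|q|B) = (3.322×10⁻²⁷)(8.108×10⁴)/((1.602×10⁻¹⁹)(0.692)) ≈ 2.43×10⁻³ m.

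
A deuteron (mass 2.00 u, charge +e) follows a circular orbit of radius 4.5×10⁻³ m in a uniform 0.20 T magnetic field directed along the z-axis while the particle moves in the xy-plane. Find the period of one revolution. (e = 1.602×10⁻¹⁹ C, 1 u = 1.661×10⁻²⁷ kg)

The cyclotron period depends only on m, q, B: T = 2πm/(|q|B).
T = 2π(3.322×10⁻²⁷)/((1.602×10⁻¹⁹)(0.20)) ≈ 6.5×10⁻⁷ s.

T ≈ 6.5×10⁻⁷ s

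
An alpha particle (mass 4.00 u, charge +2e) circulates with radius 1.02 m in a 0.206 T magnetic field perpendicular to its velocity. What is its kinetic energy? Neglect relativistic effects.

KE ≈ 3.41×10⁻¹³ J

v = |q|Br/m, then KE = ½mv² = (qBr)²/(2m).
v = (3.204×10⁻¹⁹)(0.206)(1.02)/6.644×10⁻²⁷ ≈ 1.013×10⁷ m/s.
KE = ½(6.644×10⁻²⁷)(1.013×10⁷)² ≈ 3.41×10⁻¹³ J.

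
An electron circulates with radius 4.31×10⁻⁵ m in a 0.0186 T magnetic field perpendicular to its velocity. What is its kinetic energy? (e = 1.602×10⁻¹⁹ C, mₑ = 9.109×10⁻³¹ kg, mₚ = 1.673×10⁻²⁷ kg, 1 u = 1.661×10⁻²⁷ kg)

KE ≈ 0.0565 eV

v = |q|Br/m, then KE = ½mv² = (qBr)²/(2m).
v = (1.602×10⁻¹⁹)(0.0186)(4.31×10⁻⁵)/9.109×10⁻³¹ ≈ 1.410×10⁵ m/s.
KE = ½(9.109×10⁻³¹)(1.410×10⁵)² ≈ 9.05×10⁻²¹ J = 0.0565 eV.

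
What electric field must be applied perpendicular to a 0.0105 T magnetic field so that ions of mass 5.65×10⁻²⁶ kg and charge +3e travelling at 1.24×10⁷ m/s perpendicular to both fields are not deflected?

For straight-line motion qE = qvB, so E = vB.
E = 1.24×10⁷ × 0.0105 = 1.30×10⁵ V/m.

E = 1.30×10⁵ V/m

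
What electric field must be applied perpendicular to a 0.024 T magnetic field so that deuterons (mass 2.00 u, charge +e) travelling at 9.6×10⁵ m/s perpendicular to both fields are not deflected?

E = 2.3×10⁴ V/m

For straight-line motion qE = qvB, so E = vB.
E = 9.6×10⁵ × 0.024 = 2.3×10⁴ V/m.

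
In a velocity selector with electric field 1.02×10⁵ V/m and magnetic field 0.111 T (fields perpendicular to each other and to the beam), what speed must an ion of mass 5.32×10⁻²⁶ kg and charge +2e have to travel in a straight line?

v = 9.19×10⁵ m/s

For undeflected motion the electric and magnetic forces balance: qE = qvB.
v = E/B = 1.02×10⁵/0.111 = 9.19×10⁵ m/s.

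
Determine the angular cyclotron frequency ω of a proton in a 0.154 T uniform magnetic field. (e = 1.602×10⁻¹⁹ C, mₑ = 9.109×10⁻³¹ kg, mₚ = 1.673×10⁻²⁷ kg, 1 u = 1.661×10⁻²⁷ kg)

ω ≈ 1.47×10⁷ rad/s

ω = |q|B/m.
ω = (1.602×10⁻¹⁹)(0.154)/1.673×10⁻²⁷ ≈ 1.47×10⁷ rad/s.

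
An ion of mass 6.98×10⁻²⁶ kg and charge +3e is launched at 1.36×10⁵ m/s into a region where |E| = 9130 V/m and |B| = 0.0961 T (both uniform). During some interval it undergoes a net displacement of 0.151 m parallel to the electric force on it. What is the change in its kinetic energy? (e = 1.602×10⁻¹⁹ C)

ΔKE ≈ 6.63×10⁻¹⁶ J

The magnetic force is always ⟂ v and does no work; only the electric force changes KE.
ΔKE = F_E · d = |q|E d = (4.806×10⁻¹⁹)(9130)(0.151) ≈ 6.63×10⁻¹⁶ J.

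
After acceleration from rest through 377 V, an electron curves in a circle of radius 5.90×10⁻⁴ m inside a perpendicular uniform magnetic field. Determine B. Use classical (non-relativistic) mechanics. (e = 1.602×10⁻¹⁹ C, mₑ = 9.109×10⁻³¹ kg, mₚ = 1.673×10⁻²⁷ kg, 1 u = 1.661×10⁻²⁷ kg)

B ≈ 0.111 T

v = √(2|q|V/m) = √(2·1.602×10⁻¹⁹·377/9.109×10⁻³¹) ≈ 1.152×10⁷ m/s.
B = mv/(|q|r) = (9.109×10⁻³¹)(1.152×10⁷)/((1.602×10⁻¹⁹)(5.90×10⁻⁴)) ≈ 0.111 T.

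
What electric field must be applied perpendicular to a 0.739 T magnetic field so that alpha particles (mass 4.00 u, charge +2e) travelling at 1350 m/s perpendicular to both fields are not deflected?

E = 998 V/m

For straight-line motion qE = qvB, so E = vB.
E = 1350 × 0.739 = 998 V/m.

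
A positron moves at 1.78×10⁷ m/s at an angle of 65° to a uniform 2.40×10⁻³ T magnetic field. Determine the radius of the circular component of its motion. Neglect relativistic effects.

v⊥ = v sinθ = 1.78×10⁷·sin65° ≈ 1.613×10⁷ m/s.
r = m v⊥/(|q|B) = (9.109×10⁻³¹)(1.613×10⁷)/((1.602×10⁻¹⁹)(2.40×10⁻³)) ≈ 0.0382 m.

r ≈ 0.0382 m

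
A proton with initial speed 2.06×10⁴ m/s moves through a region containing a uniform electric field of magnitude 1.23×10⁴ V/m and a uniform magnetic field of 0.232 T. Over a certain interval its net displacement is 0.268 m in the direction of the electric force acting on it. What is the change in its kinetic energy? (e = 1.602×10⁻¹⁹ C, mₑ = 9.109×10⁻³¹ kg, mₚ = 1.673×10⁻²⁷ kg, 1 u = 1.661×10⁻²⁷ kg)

ΔKE ≈ 5.28×10⁻¹⁶ J

The magnetic force is always ⟂ v and does no work; only the electric force changes KE.
ΔKE = F_E · d = |q|E d = (1.602×10⁻¹⁹)(1.23×10⁴)(0.268) ≈ 5.28×10⁻¹⁶ J.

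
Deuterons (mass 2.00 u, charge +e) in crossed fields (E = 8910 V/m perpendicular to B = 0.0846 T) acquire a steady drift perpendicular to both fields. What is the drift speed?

The steady drift has the magnetic force balancing the electric force, so v_d = E/B.
v_d = 8910/0.0846 = 1.05×10⁵ m/s.

v_d ≈ 1.05×10⁵ m/s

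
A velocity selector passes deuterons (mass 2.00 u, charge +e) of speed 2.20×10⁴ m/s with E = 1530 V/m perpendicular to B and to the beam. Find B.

Balance of forces in the selector: qE = qvB ⇒ B = E/v.
B = 1530/2.20×10⁴ = 0.0695 T.

B = 0.0695 T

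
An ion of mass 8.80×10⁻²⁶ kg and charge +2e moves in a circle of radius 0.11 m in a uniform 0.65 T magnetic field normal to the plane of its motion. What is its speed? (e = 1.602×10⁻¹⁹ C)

v ≈ 2.6×10⁵ m/s

From |q|vB = mv²/r, v = |q|Br/m.
v = (3.204×10⁻¹⁹)(0.65)(0.11)/8.80×10⁻²⁶ ≈ 2.6×10⁵ m/s.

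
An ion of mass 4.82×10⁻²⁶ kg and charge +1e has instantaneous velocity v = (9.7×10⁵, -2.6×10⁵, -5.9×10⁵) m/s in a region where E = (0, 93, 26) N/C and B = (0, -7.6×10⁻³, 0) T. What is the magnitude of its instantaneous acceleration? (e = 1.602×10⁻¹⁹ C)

v×B = (-4480, 0, -7370) N/C.
E + v×B = (-4480, 93.0, -7350) N/C.
F = q(E + v×B) = (1.602×10⁻¹⁹ C)·(-4480, 93.0, -7350) = (-7.18×10⁻¹⁶, 1.49×10⁻¹⁷, -1.18×10⁻¹⁵) N.
|a| = |F|/m = 1.379×10⁻¹⁵/4.82×10⁻²⁶ ≈ 2.86×10¹⁰ m/s².

|a| ≈ 2.86×10¹⁰ m/s²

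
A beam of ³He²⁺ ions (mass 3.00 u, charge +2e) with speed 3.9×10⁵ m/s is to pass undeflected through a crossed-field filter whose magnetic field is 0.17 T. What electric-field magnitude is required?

E = 6.6×10⁴ V/m

For straight-line motion qE = qvB, so E = vB.
E = 3.9×10⁵ × 0.17 = 6.6×10⁴ V/m.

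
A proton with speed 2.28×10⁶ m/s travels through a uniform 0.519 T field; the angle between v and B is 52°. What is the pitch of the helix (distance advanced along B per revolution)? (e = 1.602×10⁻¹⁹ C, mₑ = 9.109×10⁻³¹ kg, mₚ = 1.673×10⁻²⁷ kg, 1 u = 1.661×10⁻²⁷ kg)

p ≈ 0.177 m

v∥ = v cosθ = 2.28×10⁶·cos52° ≈ 1.404×10⁶ m/s.
T = 2πm/(|q|B) = 2π(1.673×10⁻²⁷)/((1.602×10⁻¹⁹)(0.519)) ≈ 1.264×10⁻⁷ s.
pitch = v∥ T = (1.404×10⁶)(1.264×10⁻⁷) ≈ 0.177 m.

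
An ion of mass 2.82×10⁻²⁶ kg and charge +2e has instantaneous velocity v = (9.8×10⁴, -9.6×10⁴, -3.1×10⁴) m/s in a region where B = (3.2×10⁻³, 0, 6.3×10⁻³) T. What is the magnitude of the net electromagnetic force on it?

v×B = (-605, -717, 307) N/C.
F = q v×B = (3.204×10⁻¹⁹ C)·(-605, -717, 307) = (-1.94×10⁻¹⁶, -2.30×10⁻¹⁶, 9.84×10⁻¹⁷) N.
|F| = 3.16×10⁻¹⁶ N.

|F| ≈ 3.16×10⁻¹⁶ N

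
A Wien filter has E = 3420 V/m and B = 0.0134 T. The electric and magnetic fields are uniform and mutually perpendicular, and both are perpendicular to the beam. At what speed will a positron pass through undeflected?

For undeflected motion the electric and magnetic forces balance: qE = qvB.
v = E/B = 3420/0.0134 = 2.55×10⁵ m/s.
The result is independent of the particle's charge and mass.

v = 2.55×10⁵ m/s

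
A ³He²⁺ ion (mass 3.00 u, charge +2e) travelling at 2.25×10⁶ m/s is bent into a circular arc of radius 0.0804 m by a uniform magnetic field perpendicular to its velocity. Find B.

B ≈ 0.435 T

From |q|vB = mv²/r, B = mv/(|q|r).
B = (4.983×10⁻²⁷)(2.25×10⁶)/((3.204×10⁻¹⁹)(0.0804)) ≈ 0.435 T.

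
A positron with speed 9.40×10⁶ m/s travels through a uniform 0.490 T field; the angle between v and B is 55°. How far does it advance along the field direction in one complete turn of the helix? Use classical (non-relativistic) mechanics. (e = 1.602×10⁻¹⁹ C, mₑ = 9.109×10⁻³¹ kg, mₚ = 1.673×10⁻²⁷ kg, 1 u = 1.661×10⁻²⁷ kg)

p ≈ 3.93×10⁻⁴ m

v∥ = v cosθ = 9.40×10⁶·cos55° ≈ 5.392×10⁶ m/s.
T = 2πm/(|q|B) = 2π(9.109×10⁻³¹)/((1.602×10⁻¹⁹)(0.490)) ≈ 7.291×10⁻¹¹ s.
pitch = v∥ T = (5.392×10⁶)(7.291×10⁻¹¹) ≈ 3.93×10⁻⁴ m.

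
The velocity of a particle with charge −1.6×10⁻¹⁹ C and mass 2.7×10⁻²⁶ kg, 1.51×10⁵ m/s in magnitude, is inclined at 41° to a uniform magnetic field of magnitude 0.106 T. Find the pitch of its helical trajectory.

p ≈ 1.14 m

v∥ = v cosθ = 1.51×10⁵·cos41° ≈ 1.140×10⁵ m/s.
T = 2πm/(|q|B) = 2π(2.7×10⁻²⁶)/((1.6×10⁻¹⁹)(0.106)) ≈ 1.000×10⁻⁵ s.
pitch = v∥ T = (1.140×10⁵)(1.000×10⁻⁵) ≈ 1.14 m.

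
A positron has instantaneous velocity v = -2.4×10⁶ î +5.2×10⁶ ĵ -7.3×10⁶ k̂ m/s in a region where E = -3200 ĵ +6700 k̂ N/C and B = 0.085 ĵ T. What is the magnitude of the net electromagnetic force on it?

|F| ≈ 1.04×10⁻¹³ N

v×B = (6.20×10⁵, 0, -2.04×10⁵) N/C.
E + v×B = (6.20×10⁵, -3200, -1.97×10⁵) N/C.
F = q(E + v×B) = (1.602×10⁻¹⁹ C)·(6.20×10⁵, -3200, -1.97×10⁵) = (9.94×10⁻¹⁴, -5.13×10⁻¹⁶, -3.16×10⁻¹⁴) N.
|F| = 1.04×10⁻¹³ N.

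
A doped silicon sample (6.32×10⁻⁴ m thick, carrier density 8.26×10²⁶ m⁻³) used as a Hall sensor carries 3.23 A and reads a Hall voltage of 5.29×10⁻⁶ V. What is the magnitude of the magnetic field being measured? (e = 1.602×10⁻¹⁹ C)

B ≈ 0.137 T

From V_H = IB/(n e t), B = V_H n e t / I.
B = (5.29×10⁻⁶)(8.26×10²⁶)(1.602×10⁻¹⁹)(6.32×10⁻⁴)/3.23 ≈ 0.137 T.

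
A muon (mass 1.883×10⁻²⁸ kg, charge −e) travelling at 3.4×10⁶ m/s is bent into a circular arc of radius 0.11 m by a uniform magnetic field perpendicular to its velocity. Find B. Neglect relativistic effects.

From |q|vB = mv²/r, B = mv/(|q|r).
B = (1.883×10⁻²⁸)(3.4×10⁶)/((1.602×10⁻¹⁹)(0.11)) ≈ 0.036 T.

B ≈ 0.036 T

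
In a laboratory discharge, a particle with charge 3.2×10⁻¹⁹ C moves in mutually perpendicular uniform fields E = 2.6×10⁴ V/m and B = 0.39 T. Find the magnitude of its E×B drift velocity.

In crossed fields the guiding centre drifts at v_d = |E×B|/B² = E/B, independent of charge and mass.
v_d = 2.6×10⁴/0.39 = 6.7×10⁴ m/s.

v_d ≈ 6.7×10⁴ m/s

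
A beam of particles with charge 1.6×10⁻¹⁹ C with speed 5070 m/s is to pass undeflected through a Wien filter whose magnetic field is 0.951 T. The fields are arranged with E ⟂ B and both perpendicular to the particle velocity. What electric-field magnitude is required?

For straight-line motion qE = qvB, so E = vB.
E = 5070 × 0.951 = 4820 V/m.

E = 4820 V/m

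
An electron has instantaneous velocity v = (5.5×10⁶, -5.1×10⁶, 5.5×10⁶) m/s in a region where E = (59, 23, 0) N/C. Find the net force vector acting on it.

F ≈ (-9.45×10⁻¹⁸, -3.68×10⁻¹⁸, 0) N

Only an electric field acts, so F = qE = (−1.602×10⁻¹⁹ C)·(59.0, 23.0, 0) = (-9.45×10⁻¹⁸, -3.68×10⁻¹⁸, 0) N.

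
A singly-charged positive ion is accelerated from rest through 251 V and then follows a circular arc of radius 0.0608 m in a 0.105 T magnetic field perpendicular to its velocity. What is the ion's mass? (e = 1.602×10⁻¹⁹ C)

Combine |q|V = ½mv² and r = mv/(|q|B): eliminate v to get m = qB²r²/(2V).
m = (1.602×10⁻¹⁹)(0.105)²(0.0608)²/(2·251) ≈ 1.30×10⁻²⁶ kg.

m ≈ 1.30×10⁻²⁶ kg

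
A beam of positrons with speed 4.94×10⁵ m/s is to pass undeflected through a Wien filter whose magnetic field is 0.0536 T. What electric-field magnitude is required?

For straight-line motion qE = qvB, so E = vB.
E = 4.94×10⁵ × 0.0536 = 2.65×10⁴ V/m.

E = 2.65×10⁴ V/m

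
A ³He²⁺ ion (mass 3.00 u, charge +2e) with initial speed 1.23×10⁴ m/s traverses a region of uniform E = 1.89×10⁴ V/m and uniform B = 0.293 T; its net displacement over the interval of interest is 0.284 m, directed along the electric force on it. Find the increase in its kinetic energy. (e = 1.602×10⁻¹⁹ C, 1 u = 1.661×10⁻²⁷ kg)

ΔKE ≈ 1.72×10⁻¹⁵ J

The magnetic force is always ⟂ v and does no work; only the electric force changes KE.
ΔKE = F_E · d = |q|E d = (3.204×10⁻¹⁹)(1.89×10⁴)(0.284) ≈ 1.72×10⁻¹⁵ J.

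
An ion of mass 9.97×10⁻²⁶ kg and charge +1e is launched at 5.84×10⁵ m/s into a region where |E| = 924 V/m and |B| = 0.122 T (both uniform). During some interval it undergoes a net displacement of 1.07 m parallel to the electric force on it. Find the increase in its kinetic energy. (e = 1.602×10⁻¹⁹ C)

ΔKE ≈ 1.58×10⁻¹⁶ J

The magnetic force is always ⟂ v and does no work; only the electric force changes KE.
ΔKE = F_E · d = |q|E d = (1.602×10⁻¹⁹)(924)(1.07) ≈ 1.58×10⁻¹⁶ J.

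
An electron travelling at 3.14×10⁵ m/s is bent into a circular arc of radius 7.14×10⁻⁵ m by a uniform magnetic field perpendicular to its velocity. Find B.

B ≈ 0.0250 T

From |q|vB = mv²/r, B = mv/(|q|r).
B = (9.109×10⁻³¹)(3.14×10⁵)/((1.602×10⁻¹⁹)(7.14×10⁻⁵)) ≈ 0.0250 T.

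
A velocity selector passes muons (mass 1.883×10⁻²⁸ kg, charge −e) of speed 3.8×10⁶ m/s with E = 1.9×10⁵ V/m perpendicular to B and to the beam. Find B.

B = 0.050 T

Balance of forces in the selector: qE = qvB ⇒ B = E/v.
B = 1.9×10⁵/3.8×10⁶ = 0.050 T.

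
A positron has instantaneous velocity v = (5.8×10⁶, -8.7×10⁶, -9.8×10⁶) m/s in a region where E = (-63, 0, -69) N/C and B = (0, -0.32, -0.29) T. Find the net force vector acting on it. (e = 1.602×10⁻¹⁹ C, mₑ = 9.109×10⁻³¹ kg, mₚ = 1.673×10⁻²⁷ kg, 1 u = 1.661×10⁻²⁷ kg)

F ≈ (-9.82×10⁻¹⁴, 2.69×10⁻¹³, -2.97×10⁻¹³) N

v×B = (-6.13×10⁵, 1.68×10⁶, -1.86×10⁶) N/C.
E + v×B = (-6.13×10⁵, 1.68×10⁶, -1.86×10⁶) N/C.
F = q(E + v×B) = (1.602×10⁻¹⁹ C)·(-6.13×10⁵, 1.68×10⁶, -1.86×10⁶) = (-9.82×10⁻¹⁴, 2.69×10⁻¹³, -2.97×10⁻¹³) N.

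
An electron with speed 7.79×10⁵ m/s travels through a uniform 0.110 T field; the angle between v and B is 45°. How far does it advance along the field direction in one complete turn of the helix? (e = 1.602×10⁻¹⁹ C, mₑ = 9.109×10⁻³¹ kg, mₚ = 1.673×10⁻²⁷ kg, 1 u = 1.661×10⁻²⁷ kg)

p ≈ 1.79×10⁻⁴ m

v∥ = v cosθ = 7.79×10⁵·cos45° ≈ 5.508×10⁵ m/s.
T = 2πm/(|q|B) = 2π(9.109×10⁻³¹)/((1.602×10⁻¹⁹)(0.110)) ≈ 3.248×10⁻¹⁰ s.
pitch = v∥ T = (5.508×10⁵)(3.248×10⁻¹⁰) ≈ 1.79×10⁻⁴ m.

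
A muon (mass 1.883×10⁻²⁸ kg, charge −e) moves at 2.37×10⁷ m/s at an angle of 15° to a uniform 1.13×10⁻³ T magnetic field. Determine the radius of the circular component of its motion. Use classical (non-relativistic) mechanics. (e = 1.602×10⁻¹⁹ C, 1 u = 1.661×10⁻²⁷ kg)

v⊥ = v sinθ = 2.37×10⁷·sin15° ≈ 6.134×10⁶ m/s.
r = m v⊥/(|q|B) = (1.883×10⁻²⁸)(6.134×10⁶)/((1.602×10⁻¹⁹)(1.13×10⁻³)) ≈ 6.38 m.

r ≈ 6.38 m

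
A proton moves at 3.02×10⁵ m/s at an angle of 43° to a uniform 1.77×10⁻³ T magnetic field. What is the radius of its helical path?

r ≈ 1.22 m

v⊥ = v sinθ = 3.02×10⁵·sin43° ≈ 2.060×10⁵ m/s.
r = m v⊥/(|q|B) = (1.673×10⁻²⁷)(2.060×10⁵)/((1.602×10⁻¹⁹)(1.77×10⁻³)) ≈ 1.22 m.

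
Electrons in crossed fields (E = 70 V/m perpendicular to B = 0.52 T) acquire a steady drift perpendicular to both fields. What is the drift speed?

In crossed fields the guiding centre drifts at v_d = |E×B|/B² = E/B, independent of charge and mass.
v_d = 70/0.52 = 130 m/s.

v_d ≈ 130 m/s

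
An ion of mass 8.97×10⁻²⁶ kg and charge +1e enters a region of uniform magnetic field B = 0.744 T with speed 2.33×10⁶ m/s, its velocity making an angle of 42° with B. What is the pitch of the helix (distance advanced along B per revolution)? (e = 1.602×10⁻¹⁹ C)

v∥ = v cosθ = 2.33×10⁶·cos42° ≈ 1.732×10⁶ m/s.
T = 2πm/(|q|B) = 2π(8.97×10⁻²⁶)/((1.602×10⁻¹⁹)(0.744)) ≈ 4.729×10⁻⁶ s.
pitch = v∥ T = (1.732×10⁶)(4.729×10⁻⁶) ≈ 8.19 m.

p ≈ 8.19 m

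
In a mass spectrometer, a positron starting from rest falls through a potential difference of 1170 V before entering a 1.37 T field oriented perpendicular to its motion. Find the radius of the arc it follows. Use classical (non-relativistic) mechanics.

r ≈ 8.42×10⁻⁵ m

Acceleration: |q|V = ½mv² ⇒ v = √(2|q|V/m) = √(2·1.602×10⁻¹⁹·1170/9.109×10⁻³¹) ≈ 2.029×10⁷ m/s.
In the field: r = mv/(|q|B) = (9.109×10⁻³¹)(2.029×10⁷)/((1.602×10⁻¹⁹)(1.37)) ≈ 8.42×10⁻⁵ m.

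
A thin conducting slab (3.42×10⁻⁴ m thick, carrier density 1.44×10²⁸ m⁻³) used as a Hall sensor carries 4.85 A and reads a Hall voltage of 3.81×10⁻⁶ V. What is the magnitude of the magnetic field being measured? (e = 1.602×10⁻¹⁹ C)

B ≈ 0.620 T

From V_H = IB/(n e t), B = V_H n e t / I.
B = (3.81×10⁻⁶)(1.44×10²⁸)(1.602×10⁻¹⁹)(3.42×10⁻⁴)/4.85 ≈ 0.620 T.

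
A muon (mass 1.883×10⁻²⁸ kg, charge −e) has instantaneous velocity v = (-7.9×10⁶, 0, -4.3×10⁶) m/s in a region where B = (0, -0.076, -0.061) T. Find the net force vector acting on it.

F ≈ (5.24×10⁻¹⁴, 7.72×10⁻¹⁴, -9.62×10⁻¹⁴) N

v×B = (-3.27×10⁵, -4.82×10⁵, 6.00×10⁵) N/C.
F = q v×B = (−1.602×10⁻¹⁹ C)·(-3.27×10⁵, -4.82×10⁵, 6.00×10⁵) = (5.24×10⁻¹⁴, 7.72×10⁻¹⁴, -9.62×10⁻¹⁴) N.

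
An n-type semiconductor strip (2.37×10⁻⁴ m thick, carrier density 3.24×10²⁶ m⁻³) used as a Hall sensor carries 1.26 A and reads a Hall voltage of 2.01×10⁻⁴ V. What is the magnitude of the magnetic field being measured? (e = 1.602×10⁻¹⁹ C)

From V_H = IB/(n e t), B = V_H n e t / I.
B = (2.01×10⁻⁴)(3.24×10²⁶)(1.602×10⁻¹⁹)(2.37×10⁻⁴)/1.26 ≈ 1.96 T.

B ≈ 1.96 T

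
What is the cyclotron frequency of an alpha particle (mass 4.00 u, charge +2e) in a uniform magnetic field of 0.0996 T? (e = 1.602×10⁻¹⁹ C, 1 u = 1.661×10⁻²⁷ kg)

f ≈ 7.64×10⁵ Hz

f = |q|B/(2πm).
f = (3.204×10⁻¹⁹)(0.0996)/(2π·6.644×10⁻²⁷) ≈ 7.64×10⁵ Hz.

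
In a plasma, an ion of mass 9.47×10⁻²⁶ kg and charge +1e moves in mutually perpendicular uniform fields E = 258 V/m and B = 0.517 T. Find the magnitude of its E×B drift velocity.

The steady drift has the magnetic force balancing the electric force, so v_d = E/B.
v_d = 258/0.517 = 499 m/s.

v_d ≈ 499 m/s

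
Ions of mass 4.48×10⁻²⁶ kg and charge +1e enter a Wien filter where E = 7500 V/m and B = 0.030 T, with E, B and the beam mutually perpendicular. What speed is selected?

Straight-line motion ⇒ electric and magnetic forces cancel, so E = vB.
v = E/B = 7500/0.030 = 2.5×10⁵ m/s.

v = 2.5×10⁵ m/s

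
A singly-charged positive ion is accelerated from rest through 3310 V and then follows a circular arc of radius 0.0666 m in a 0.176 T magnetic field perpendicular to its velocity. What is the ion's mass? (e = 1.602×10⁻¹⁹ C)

Combine |q|V = ½mv² and r = mv/(|q|B): eliminate v to get m = qB²r²/(2V).
m = (1.602×10⁻¹⁹)(0.176)²(0.0666)²/(2·3310) ≈ 3.32×10⁻²⁷ kg.

m ≈ 3.32×10⁻²⁷ kg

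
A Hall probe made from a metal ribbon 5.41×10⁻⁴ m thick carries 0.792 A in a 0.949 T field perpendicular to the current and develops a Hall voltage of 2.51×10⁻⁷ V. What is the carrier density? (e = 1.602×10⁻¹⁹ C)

From V_H = IB/(n e t), n = IB/(V_H e t).
n = (0.792)(0.949)/((2.51×10⁻⁷)(1.602×10⁻¹⁹)(5.41×10⁻⁴)) ≈ 3.46×10²⁸ m⁻³.

n ≈ 3.46×10²⁸ m⁻³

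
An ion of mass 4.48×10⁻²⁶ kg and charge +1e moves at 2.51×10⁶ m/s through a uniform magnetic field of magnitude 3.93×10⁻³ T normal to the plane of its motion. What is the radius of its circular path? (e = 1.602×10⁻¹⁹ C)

r ≈ 179 m

The magnetic force provides the centripetal force: |q|vB = mv²/r.
r = mv/(|q|B) = (4.48×10⁻²⁶)(2.51×10⁶)/((1.602×10⁻¹⁹)(3.93×10⁻³)) ≈ 179 m.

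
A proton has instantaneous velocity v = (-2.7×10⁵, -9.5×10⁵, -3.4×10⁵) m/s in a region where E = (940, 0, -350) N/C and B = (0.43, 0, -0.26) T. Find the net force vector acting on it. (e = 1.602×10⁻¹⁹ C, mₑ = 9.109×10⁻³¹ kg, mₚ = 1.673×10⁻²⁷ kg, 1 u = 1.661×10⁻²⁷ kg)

v×B = (2.47×10⁵, -2.16×10⁵, 4.08×10⁵) N/C.
E + v×B = (2.48×10⁵, -2.16×10⁵, 4.08×10⁵) N/C.
F = q(E + v×B) = (1.602×10⁻¹⁹ C)·(2.48×10⁵, -2.16×10⁵, 4.08×10⁵) = (3.97×10⁻¹⁴, -3.47×10⁻¹⁴, 6.54×10⁻¹⁴) N.

F ≈ (3.97×10⁻¹⁴, -3.47×10⁻¹⁴, 6.54×10⁻¹⁴) N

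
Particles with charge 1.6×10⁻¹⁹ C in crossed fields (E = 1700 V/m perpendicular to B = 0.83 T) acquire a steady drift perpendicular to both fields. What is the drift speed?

v_d ≈ 2000 m/s

The E×B drift speed is v_d = E/B.
v_d = 1700/0.83 = 2000 m/s.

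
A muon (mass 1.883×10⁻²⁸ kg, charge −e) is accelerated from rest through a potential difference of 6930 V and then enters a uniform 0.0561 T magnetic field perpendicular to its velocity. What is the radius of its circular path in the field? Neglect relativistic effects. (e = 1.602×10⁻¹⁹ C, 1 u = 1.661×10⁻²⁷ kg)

r ≈ 0.0719 m

Acceleration: |q|V = ½mv² ⇒ v = √(2|q|V/m) = √(2·1.602×10⁻¹⁹·6930/1.883×10⁻²⁸) ≈ 3.434×10⁶ m/s.
In the field: r = mv/(|q|B) = (1.883×10⁻²⁸)(3.434×10⁶)/((1.602×10⁻¹⁹)(0.0561)) ≈ 0.0719 m.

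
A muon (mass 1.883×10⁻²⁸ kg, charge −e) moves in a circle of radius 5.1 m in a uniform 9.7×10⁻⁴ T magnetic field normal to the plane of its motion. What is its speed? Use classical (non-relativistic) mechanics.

From |q|vB = mv²/r, v = |q|Br/m.
v = (1.602×10⁻¹⁹)(9.7×10⁻⁴)(5.1)/1.883×10⁻²⁸ ≈ 4.2×10⁶ m/s.

v ≈ 4.2×10⁶ m/s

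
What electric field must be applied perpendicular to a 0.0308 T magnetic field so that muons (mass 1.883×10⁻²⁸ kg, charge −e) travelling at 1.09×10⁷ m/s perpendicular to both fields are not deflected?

For straight-line motion qE = qvB, so E = vB.
E = 1.09×10⁷ × 0.0308 = 3.36×10⁵ V/m.

E = 3.36×10⁵ V/m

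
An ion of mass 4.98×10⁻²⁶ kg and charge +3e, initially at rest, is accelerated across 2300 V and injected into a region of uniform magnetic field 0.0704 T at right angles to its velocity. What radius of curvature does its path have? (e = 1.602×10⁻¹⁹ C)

r ≈ 0.310 m

Acceleration: |q|V = ½mv² ⇒ v = √(2|q|V/m) = √(2·4.806×10⁻¹⁹·2300/4.98×10⁻²⁶) ≈ 2.107×10⁵ m/s.
In the field: r = mv/(|q|B) = (4.98×10⁻²⁶)(2.107×10⁵)/((4.806×10⁻¹⁹)(0.0704)) ≈ 0.310 m.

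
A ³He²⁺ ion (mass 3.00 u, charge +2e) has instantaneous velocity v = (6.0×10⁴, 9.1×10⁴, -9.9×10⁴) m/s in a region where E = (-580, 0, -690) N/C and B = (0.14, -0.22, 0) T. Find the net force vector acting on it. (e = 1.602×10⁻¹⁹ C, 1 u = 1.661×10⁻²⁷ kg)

F ≈ (-7.16×10⁻¹⁵, -4.44×10⁻¹⁵, -8.53×10⁻¹⁵) N

v×B = (-2.18×10⁴, -1.39×10⁴, -2.59×10⁴) N/C.
E + v×B = (-2.24×10⁴, -1.39×10⁴, -2.66×10⁴) N/C.
F = q(E + v×B) = (3.204×10⁻¹⁹ C)·(-2.24×10⁴, -1.39×10⁴, -2.66×10⁴) = (-7.16×10⁻¹⁵, -4.44×10⁻¹⁵, -8.53×10⁻¹⁵) N.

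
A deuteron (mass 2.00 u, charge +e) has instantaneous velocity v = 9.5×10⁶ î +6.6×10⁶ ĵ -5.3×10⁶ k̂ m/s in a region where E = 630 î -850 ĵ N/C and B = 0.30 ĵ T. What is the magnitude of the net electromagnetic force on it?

|F| ≈ 5.23×10⁻¹³ N

v×B = (1.59×10⁶, 0, 2.85×10⁶) N/C.
E + v×B = (1.59×10⁶, -850, 2.85×10⁶) N/C.
F = q(E + v×B) = (1.602×10⁻¹⁹ C)·(1.59×10⁶, -850, 2.85×10⁶) = (2.55×10⁻¹³, -1.36×10⁻¹⁶, 4.57×10⁻¹³) N.
|F| = 5.23×10⁻¹³ N.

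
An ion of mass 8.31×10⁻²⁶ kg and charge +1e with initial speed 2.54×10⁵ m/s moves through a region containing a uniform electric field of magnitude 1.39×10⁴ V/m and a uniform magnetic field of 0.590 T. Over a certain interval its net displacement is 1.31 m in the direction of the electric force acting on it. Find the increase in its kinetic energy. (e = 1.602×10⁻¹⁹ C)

The magnetic force is always ⟂ v and does no work; only the electric force changes KE.
ΔKE = F_E · d = |q|E d = (1.602×10⁻¹⁹)(1.39×10⁴)(1.31) ≈ 2.92×10⁻¹⁵ J.

ΔKE ≈ 2.92×10⁻¹⁵ J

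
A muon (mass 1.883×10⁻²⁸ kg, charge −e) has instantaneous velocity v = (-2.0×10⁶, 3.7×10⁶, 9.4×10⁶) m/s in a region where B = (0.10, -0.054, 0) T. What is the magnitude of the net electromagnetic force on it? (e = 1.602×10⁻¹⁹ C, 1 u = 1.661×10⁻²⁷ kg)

|F| ≈ 1.76×10⁻¹³ N

v×B = (5.08×10⁵, 9.40×10⁵, -2.62×10⁵) N/C.
F = q v×B = (−1.602×10⁻¹⁹ C)·(5.08×10⁵, 9.40×10⁵, -2.62×10⁵) = (-8.13×10⁻¹⁴, -1.51×10⁻¹³, 4.20×10⁻¹⁴) N.
|F| = 1.76×10⁻¹³ N.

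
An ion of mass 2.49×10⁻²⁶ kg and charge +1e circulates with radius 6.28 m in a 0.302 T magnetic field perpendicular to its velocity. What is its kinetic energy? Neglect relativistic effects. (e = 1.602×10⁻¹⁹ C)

v = |q|Br/m, then KE = ½mv² = (qBr)²/(2m).
v = (1.602×10⁻¹⁹)(0.302)(6.28)/2.49×10⁻²⁶ ≈ 1.220×10⁷ m/s.
KE = ½(2.49×10⁻²⁶)(1.220×10⁷)² ≈ 1.85×10⁻¹² J = 1.16×10⁷ eV.

KE ≈ 1.16×10⁷ eV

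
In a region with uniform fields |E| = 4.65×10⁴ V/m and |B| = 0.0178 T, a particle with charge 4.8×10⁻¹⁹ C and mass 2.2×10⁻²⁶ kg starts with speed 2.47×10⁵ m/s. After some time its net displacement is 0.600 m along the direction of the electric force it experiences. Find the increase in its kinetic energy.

The magnetic force is always ⟂ v and does no work; only the electric force changes KE.
ΔKE = F_E · d = |q|E d = (4.8×10⁻¹⁹)(4.65×10⁴)(0.600) ≈ 1.34×10⁻¹⁴ J.

ΔKE ≈ 1.34×10⁻¹⁴ J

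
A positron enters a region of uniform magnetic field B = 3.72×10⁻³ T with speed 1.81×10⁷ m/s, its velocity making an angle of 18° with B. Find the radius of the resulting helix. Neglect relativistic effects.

v⊥ = v sinθ = 1.81×10⁷·sin18° ≈ 5.593×10⁶ m/s.
r = m v⊥/(|q|B) = (9.109×10⁻³¹)(5.593×10⁶)/((1.602×10⁻¹⁹)(3.72×10⁻³)) ≈ 8.55×10⁻³ m.

r ≈ 8.55×10⁻³ m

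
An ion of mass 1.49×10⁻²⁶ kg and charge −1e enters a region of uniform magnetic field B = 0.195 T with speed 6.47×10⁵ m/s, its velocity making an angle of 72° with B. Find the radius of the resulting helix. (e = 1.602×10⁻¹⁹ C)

v⊥ = v sinθ = 6.47×10⁵·sin72° ≈ 6.153×10⁵ m/s.
r = m v⊥/(|q|B) = (1.49×10⁻²⁶)(6.153×10⁵)/((1.602×10⁻¹⁹)(0.195)) ≈ 0.293 m.

r ≈ 0.293 m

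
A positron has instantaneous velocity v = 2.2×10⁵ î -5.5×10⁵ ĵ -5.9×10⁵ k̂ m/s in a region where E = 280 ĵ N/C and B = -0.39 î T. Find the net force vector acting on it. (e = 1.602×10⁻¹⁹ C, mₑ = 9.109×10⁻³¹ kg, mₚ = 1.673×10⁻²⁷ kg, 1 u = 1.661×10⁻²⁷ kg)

v×B = (0, 2.30×10⁵, -2.14×10⁵) N/C.
E + v×B = (0, 2.30×10⁵, -2.14×10⁵) N/C.
F = q(E + v×B) = (1.602×10⁻¹⁹ C)·(0, 2.30×10⁵, -2.14×10⁵) = (0, 3.69×10⁻¹⁴, -3.44×10⁻¹⁴) N.

F ≈ (0, 3.69×10⁻¹⁴, -3.44×10⁻¹⁴) N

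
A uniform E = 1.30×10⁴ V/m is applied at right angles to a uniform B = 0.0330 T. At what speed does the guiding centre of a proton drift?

v_d ≈ 3.94×10⁵ m/s

The steady drift has the magnetic force balancing the electric force, so v_d = E/B.
v_d = 1.30×10⁴/0.0330 = 3.94×10⁵ m/s.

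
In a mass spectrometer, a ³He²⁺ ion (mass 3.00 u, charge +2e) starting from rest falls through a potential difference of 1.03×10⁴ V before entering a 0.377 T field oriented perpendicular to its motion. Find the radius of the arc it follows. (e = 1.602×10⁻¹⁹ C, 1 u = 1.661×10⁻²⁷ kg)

Acceleration: |q|V = ½mv² ⇒ v = √(2|q|V/m) = √(2·3.204×10⁻¹⁹·1.03×10⁴/4.983×10⁻²⁷) ≈ 1.151×10⁶ m/s.
In the field: r = mv/(|q|B) = (4.983×10⁻²⁷)(1.151×10⁶)/((3.204×10⁻¹⁹)(0.377)) ≈ 0.0475 m.

r ≈ 0.0475 m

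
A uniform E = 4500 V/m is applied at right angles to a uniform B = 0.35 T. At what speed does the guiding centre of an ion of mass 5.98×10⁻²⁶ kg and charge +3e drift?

v_d ≈ 1.3×10⁴ m/s

The steady drift has the magnetic force balancing the electric force, so v_d = E/B.
v_d = 4500/0.35 = 1.3×10⁴ m/s.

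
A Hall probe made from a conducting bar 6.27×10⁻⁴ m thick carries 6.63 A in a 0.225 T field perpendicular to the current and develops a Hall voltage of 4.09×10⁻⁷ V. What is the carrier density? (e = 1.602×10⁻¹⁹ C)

From V_H = IB/(n e t), n = IB/(V_H e t).
n = (6.63)(0.225)/((4.09×10⁻⁷)(1.602×10⁻¹⁹)(6.27×10⁻⁴)) ≈ 3.63×10²⁸ m⁻³.

n ≈ 3.63×10²⁸ m⁻³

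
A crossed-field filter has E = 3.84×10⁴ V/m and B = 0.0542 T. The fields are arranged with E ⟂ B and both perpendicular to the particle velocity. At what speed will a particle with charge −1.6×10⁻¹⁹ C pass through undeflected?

Straight-line motion ⇒ electric and magnetic forces cancel, so E = vB.
v = E/B = 3.84×10⁴/0.0542 = 7.08×10⁵ m/s.

v = 7.08×10⁵ m/s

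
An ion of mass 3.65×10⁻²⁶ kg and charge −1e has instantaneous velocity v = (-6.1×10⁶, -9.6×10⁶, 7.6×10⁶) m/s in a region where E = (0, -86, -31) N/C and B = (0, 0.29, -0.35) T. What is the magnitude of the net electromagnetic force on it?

|F| ≈ 4.81×10⁻¹³ N

v×B = (1.16×10⁶, -2.14×10⁶, -1.77×10⁶) N/C.
E + v×B = (1.16×10⁶, -2.14×10⁶, -1.77×10⁶) N/C.
F = q(E + v×B) = (−1.602×10⁻¹⁹ C)·(1.16×10⁶, -2.14×10⁶, -1.77×10⁶) = (-1.85×10⁻¹³, 3.42×10⁻¹³, 2.83×10⁻¹³) N.
|F| = 4.81×10⁻¹³ N.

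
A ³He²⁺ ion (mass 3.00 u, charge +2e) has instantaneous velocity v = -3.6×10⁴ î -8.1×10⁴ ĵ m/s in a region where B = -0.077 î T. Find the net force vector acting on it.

v×B = (0, 0, -6240) N/C.
F = q v×B = (3.204×10⁻¹⁹ C)·(0, 0, -6240) = (0, 0, -2.00×10⁻¹⁵) N.

F ≈ (0, 0, -2.00×10⁻¹⁵) N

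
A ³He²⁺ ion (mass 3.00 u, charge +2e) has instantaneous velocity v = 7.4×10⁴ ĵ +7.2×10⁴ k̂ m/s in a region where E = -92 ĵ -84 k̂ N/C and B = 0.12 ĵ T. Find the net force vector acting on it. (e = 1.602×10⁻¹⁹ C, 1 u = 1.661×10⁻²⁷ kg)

v×B = (-8640, 0, 0) N/C.
E + v×B = (-8640, -92.0, -84.0) N/C.
F = q(E + v×B) = (3.204×10⁻¹⁹ C)·(-8640, -92.0, -84.0) = (-2.77×10⁻¹⁵, -2.95×10⁻¹⁷, -2.69×10⁻¹⁷) N.

F ≈ (-2.77×10⁻¹⁵, -2.95×10⁻¹⁷, -2.69×10⁻¹⁷) N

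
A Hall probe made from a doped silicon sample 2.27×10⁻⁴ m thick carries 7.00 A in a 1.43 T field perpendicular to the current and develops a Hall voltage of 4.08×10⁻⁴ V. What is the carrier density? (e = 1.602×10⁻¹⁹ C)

n ≈ 6.75×10²⁶ m⁻³

From V_H = IB/(n e t), n = IB/(V_H e t).
n = (7.00)(1.43)/((4.08×10⁻⁴)(1.602×10⁻¹⁹)(2.27×10⁻⁴)) ≈ 6.75×10²⁶ m⁻³.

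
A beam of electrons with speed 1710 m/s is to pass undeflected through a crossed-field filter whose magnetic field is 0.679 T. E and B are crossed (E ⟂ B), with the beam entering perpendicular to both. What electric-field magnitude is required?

For straight-line motion qE = qvB, so E = vB.
E = 1710 × 0.679 = 1160 V/m.

E = 1160 V/m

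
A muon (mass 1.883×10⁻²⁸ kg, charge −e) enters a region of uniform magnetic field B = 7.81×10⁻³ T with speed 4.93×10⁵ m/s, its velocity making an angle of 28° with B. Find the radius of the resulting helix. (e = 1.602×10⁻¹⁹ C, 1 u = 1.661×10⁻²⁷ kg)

r ≈ 0.0348 m

v⊥ = v sinθ = 4.93×10⁵·sin28° ≈ 2.314×10⁵ m/s.
r = m v⊥/(|q|B) = (1.883×10⁻²⁸)(2.314×10⁵)/((1.602×10⁻¹⁹)(7.81×10⁻³)) ≈ 0.0348 m.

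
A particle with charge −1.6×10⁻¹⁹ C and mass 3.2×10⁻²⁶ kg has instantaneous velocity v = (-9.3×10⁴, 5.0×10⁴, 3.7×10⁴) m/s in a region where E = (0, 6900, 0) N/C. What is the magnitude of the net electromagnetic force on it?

Only an electric field acts, so F = qE = (−1.6×10⁻¹⁹ C)·(0, 6900, 0) = (0, -1.10×10⁻¹⁵, 0) N.
|F| = 1.10×10⁻¹⁵ N.

|F| ≈ 1.10×10⁻¹⁵ N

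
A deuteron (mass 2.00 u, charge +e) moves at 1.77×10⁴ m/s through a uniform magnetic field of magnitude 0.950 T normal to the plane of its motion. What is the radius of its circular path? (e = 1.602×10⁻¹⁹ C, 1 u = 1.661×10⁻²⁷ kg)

r ≈ 3.86×10⁻⁴ m

The magnetic force provides the centripetal force: |q|vB = mv²/r.
r = mv/(|q|B) = (3.322×10⁻²⁷)(1.77×10⁴)/((1.602×10⁻¹⁹)(0.950)) ≈ 3.86×10⁻⁴ m.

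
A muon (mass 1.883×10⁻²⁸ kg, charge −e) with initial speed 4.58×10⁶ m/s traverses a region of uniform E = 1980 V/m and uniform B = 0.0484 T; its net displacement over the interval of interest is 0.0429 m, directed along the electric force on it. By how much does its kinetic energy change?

ΔKE ≈ 1.36×10⁻¹⁷ J

The magnetic force is always ⟂ v and does no work; only the electric force changes KE.
ΔKE = F_E · d = |q|E d = (1.602×10⁻¹⁹)(1980)(0.0429) ≈ 1.36×10⁻¹⁷ J.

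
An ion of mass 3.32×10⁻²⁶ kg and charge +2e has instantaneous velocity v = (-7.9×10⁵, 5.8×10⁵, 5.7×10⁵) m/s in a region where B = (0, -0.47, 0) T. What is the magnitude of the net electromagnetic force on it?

|F| ≈ 1.47×10⁻¹³ N

v×B = (2.68×10⁵, 0, 3.71×10⁵) N/C.
F = q v×B = (3.204×10⁻¹⁹ C)·(2.68×10⁵, 0, 3.71×10⁵) = (8.58×10⁻¹⁴, 0, 1.19×10⁻¹³) N.
|F| = 1.47×10⁻¹³ N.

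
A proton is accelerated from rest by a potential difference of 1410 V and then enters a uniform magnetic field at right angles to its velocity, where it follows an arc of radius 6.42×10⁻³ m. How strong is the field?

v = √(2|q|V/m) = √(2·1.602×10⁻¹⁹·1410/1.673×10⁻²⁷) ≈ 5.196×10⁵ m/s.
B = mv/(|q|r) = (1.673×10⁻²⁷)(5.196×10⁵)/((1.602×10⁻¹⁹)(6.42×10⁻³)) ≈ 0.845 T.

B ≈ 0.845 T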